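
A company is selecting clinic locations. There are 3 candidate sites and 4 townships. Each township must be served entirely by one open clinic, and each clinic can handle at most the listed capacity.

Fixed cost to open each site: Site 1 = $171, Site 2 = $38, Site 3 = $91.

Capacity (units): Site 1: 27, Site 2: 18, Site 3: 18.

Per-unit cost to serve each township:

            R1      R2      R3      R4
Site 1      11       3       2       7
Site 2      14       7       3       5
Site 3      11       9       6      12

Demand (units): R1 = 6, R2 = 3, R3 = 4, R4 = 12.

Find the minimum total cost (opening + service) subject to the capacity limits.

Minimum total cost: 294

Open {Site 2, Site 3}: R1→Site 3 11·6=66, R2→Site 3 9·3=27, R3→Site 2 3·4=12, R4→Site 2 5·12=60.
Loads: Site 2 carries 16/18, Site 3 carries 9/18. Service 165; fixed 129; total 294.
Next best feasible plan costs 300.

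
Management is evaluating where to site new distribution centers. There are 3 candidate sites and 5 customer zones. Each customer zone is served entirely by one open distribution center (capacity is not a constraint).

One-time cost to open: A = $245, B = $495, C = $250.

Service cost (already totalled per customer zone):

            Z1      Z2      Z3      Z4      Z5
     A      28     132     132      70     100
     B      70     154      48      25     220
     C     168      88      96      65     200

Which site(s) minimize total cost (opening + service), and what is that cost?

For any fixed open set, each customer zone goes to its cheapest open site; total = fixed + service.
{A}: Z1→A 28, Z2→A 132, Z3→A 132, Z4→A 70, Z5→A 100. Service 462; fixed 245; total 707.
{C}: Z1→C 168, Z2→C 88, Z3→C 96, Z4→C 65, Z5→C 200. Service 617; fixed 250; total 867.
{A, C}: service 377 + fixed 495 = 872
{A, B, C}: service 289 + fixed 990 = 1279
No other subset beats 707.

Open A only; minimum total cost 707.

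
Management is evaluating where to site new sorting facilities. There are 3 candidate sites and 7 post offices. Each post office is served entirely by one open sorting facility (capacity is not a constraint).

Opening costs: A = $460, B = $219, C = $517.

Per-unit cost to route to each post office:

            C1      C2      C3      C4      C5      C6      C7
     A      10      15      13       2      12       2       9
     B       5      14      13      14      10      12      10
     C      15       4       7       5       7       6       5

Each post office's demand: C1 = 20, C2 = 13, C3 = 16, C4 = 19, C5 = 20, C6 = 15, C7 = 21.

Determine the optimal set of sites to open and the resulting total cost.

For any fixed open set, each post office goes to its cheapest open site; total = fixed + service.
{C}: C1→C 15·20=300, C2→C 4·13=52, C3→C 7·16=112, C4→C 5·19=95, C5→C 7·20=140, C6→C 6·15=90, C7→C 5·21=105. Service 894; fixed 517; total 1411.
{B, C}: service 694 + fixed 736 = 1430
{A}: C1→A 10·20=200, C2→A 15·13=195, C3→A 13·16=208, C4→A 2·19=38, C5→A 12·20=240, C6→A 2·15=30, C7→A 9·21=189. Service 1100; fixed 460; total 1560.
{A, B, C}: service 577 + fixed 1196 = 1773
(All 7 nonempty subsets were checked; C only is lowest.)

Open C only; minimum total cost 1411.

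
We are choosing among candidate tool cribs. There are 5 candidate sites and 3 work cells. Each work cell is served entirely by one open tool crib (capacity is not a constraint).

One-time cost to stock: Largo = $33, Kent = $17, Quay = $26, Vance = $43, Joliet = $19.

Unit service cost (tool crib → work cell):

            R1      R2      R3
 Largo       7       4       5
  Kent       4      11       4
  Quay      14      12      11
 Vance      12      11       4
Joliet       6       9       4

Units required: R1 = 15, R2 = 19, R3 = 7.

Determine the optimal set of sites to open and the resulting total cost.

Open Largo and Kent; minimum total cost 214.

For any fixed open set, each work cell goes to its cheapest open site; total = fixed + service.
{Largo, Kent}: R1→Kent 4·15=60, R2→Largo 4·19=76, R3→Kent 4·7=28. Service 164; fixed 50; total 214.
{Largo, Kent, Joliet}: R1→Kent 4·15=60, R2→Largo 4·19=76, R3→Kent 4·7=28. Service 164; fixed 69; total 233.
{Largo, Kent, Quay}: service 164 + fixed 76 = 240
{Largo, Kent, Quay, Vance, Joliet}: service 164 + fixed 138 = 302
No other subset beats 214.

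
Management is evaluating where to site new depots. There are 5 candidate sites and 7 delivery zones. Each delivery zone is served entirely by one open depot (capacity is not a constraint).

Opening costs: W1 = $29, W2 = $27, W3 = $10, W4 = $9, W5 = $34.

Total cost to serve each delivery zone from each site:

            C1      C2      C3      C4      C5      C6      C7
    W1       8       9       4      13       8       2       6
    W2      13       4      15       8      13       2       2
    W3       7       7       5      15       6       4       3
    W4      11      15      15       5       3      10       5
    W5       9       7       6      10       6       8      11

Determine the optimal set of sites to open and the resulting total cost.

For any fixed open set, each delivery zone goes to its cheapest open site; total = fixed + service.
{W3, W4}: C1→W3 7, C2→W3 7, C3→W3 5, C4→W4 5, C5→W4 3, C6→W3 4, C7→W3 3. Service 34; fixed 19; total 53.
{W3}: service 47 + fixed 10 = 57
{W2, W3}: service 34 + fixed 37 = 71
{W1, W2, W3, W4, W5}: service 27 + fixed 109 = 136
No other subset beats 53.

Open W3 and W4; minimum total cost 53.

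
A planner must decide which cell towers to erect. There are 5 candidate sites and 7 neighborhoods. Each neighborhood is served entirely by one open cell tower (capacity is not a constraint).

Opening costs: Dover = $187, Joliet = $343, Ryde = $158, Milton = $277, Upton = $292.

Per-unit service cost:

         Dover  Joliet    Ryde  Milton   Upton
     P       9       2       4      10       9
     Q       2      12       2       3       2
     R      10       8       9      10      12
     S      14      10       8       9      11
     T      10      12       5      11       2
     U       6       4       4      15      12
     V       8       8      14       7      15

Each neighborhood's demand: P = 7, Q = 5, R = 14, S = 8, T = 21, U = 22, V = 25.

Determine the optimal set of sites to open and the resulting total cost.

Open Ryde only; minimum total cost 929.

For any fixed open set, each neighborhood goes to its cheapest open site; total = fixed + service.
{Ryde}: P→Ryde 4·7=28, Q→Ryde 2·5=10, R→Ryde 9·14=126, S→Ryde 8·8=64, T→Ryde 5·21=105, U→Ryde 4·22=88, V→Ryde 14·25=350. Service 771; fixed 158; total 929.
{Dover, Ryde}: service 621 + fixed 345 = 966
{Ryde, Milton}: service 596 + fixed 435 = 1031
{Dover, Joliet, Ryde, Milton, Upton}: service 505 + fixed 1257 = 1762
No other subset beats 929.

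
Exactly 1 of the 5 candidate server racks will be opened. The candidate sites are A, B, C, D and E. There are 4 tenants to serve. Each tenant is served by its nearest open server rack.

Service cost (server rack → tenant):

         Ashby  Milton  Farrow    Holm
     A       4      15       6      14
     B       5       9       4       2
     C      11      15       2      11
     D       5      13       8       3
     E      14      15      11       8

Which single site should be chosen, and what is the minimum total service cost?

Choose B only; total service cost 20.

With exactly 1 open, each tenant uses its cheapest among the chosen.
{B}: Ashby→B 5, Milton→B 9, Farrow→B 4, Holm→B 2. Service cost 20.
{D}: service cost 29
{A}: service cost 39
Among all 5 size-1 choices, {B} is lowest.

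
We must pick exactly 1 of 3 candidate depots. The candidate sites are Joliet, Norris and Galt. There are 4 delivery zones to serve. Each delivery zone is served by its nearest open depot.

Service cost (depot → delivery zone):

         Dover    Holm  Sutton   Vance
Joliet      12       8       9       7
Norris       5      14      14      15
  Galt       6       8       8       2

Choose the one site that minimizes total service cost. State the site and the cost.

With exactly 1 open, each delivery zone uses its cheapest among the chosen.
{Galt}: Dover→Galt 6, Holm→Galt 8, Sutton→Galt 8, Vance→Galt 2. Service cost 24.
{Joliet}: service cost 36
{Norris}: service cost 48
Among all 3 size-1 choices, {Galt} is lowest.

Choose Galt only; total service cost 24.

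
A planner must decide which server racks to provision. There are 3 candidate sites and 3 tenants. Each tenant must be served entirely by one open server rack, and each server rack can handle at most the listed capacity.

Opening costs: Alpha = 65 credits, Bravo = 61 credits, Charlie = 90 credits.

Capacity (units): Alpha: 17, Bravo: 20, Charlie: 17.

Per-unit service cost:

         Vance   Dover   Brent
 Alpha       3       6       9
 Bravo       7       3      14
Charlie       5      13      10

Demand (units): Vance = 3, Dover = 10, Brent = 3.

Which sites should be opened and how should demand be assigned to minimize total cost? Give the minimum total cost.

Open {Bravo}: Vance→Bravo 7·3=21, Dover→Bravo 3·10=30, Brent→Bravo 14·3=42.
Loads: Bravo carries 16/20. Service 93; fixed 61; total 154.
Next best feasible plan costs 161.

Minimum total cost: 154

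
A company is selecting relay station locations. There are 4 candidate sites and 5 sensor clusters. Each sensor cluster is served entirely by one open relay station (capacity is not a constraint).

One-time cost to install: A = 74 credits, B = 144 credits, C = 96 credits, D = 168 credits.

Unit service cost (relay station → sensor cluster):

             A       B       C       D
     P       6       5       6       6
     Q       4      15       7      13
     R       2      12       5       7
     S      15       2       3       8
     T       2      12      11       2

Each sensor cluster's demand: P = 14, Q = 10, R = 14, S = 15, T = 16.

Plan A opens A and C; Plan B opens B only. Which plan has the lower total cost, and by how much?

Plan A: {A, C}: P→A 6·14=84, Q→A 4·10=40, R→A 2·14=28, S→C 3·15=45, T→A 2·16=32. Service 229; fixed 170; total 399.
Plan B: {B}: P→B 5·14=70, Q→B 15·10=150, R→B 12·14=168, S→B 2·15=30, T→B 12·16=192. Service 610; fixed 144; total 754.
Difference: |399 − 754| = 355.

Plan A is cheaper by 355.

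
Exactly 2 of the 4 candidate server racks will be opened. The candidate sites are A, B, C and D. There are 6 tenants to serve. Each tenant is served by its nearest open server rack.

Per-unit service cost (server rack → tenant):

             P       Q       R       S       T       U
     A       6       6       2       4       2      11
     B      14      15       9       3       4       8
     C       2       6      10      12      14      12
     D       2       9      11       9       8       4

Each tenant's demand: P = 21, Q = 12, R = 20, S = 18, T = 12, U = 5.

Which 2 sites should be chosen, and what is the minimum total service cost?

With exactly 2 open, each tenant uses its cheapest among the chosen.
{A, D}: P→D 2·21=42, Q→A 6·12=72, R→A 2·20=40, S→A 4·18=72, T→A 2·12=24, U→D 4·5=20. Service cost 270.
{A, C}: service cost 305
{A, B}: service cost 356
Among all 6 size-2 choices, {A, D} is lowest.

Choose A and D; total service cost 270.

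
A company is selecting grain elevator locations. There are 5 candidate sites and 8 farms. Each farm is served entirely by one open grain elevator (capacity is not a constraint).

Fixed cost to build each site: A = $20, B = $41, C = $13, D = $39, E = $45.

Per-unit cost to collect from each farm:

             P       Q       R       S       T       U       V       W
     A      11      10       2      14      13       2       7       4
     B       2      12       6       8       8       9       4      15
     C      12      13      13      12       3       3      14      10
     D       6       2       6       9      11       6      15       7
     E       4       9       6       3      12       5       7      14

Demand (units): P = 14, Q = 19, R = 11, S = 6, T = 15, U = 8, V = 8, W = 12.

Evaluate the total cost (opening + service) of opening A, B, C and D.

Each farm is assigned to its cheapest site among the open ones.
{A, B, C, D}: P→B 2·14=28, Q→D 2·19=38, R→A 2·11=22, S→B 8·6=48, T→C 3·15=45, U→A 2·8=16, V→B 4·8=32, W→A 4·12=48. Service 277; fixed 113; total 390.

Total cost: 390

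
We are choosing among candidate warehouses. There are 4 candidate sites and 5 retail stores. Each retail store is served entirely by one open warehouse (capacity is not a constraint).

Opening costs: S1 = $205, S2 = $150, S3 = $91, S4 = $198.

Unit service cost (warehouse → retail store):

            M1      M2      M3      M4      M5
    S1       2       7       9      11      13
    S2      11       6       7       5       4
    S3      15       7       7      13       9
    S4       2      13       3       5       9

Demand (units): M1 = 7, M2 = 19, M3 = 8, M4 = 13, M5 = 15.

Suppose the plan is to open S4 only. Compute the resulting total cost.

Each retail store is assigned to its cheapest site among the open ones.
{S4}: M1→S4 2·7=14, M2→S4 13·19=247, M3→S4 3·8=24, M4→S4 5·13=65, M5→S4 9·15=135. Service 485; fixed 198; total 683.

Total cost: 683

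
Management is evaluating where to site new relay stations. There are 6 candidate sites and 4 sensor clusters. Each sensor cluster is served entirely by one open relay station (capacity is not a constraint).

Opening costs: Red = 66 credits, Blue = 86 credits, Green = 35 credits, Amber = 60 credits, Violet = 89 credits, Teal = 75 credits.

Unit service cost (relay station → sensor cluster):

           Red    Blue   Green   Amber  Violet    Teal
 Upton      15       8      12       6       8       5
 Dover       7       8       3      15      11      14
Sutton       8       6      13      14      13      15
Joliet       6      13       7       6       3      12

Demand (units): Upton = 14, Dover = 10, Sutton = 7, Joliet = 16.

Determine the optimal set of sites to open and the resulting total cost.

Open Green and Amber; minimum total cost 396.

For any fixed open set, each sensor cluster goes to its cheapest open site; total = fixed + service.
{Green, Amber}: Upton→Amber 6·14=84, Dover→Green 3·10=30, Sutton→Green 13·7=91, Joliet→Amber 6·16=96. Service 301; fixed 95; total 396.
{Green, Violet}: Upton→Violet 8·14=112, Dover→Green 3·10=30, Sutton→Green 13·7=91, Joliet→Violet 3·16=48. Service 281; fixed 124; total 405.
{Green, Teal}: service 303 + fixed 110 = 413
{Red, Blue, Green, Amber, Violet, Teal}: Upton→Teal 5·14=70, Dover→Green 3·10=30, Sutton→Blue 6·7=42, Joliet→Violet 3·16=48. Service 190; fixed 411; total 601.
No other subset beats 396.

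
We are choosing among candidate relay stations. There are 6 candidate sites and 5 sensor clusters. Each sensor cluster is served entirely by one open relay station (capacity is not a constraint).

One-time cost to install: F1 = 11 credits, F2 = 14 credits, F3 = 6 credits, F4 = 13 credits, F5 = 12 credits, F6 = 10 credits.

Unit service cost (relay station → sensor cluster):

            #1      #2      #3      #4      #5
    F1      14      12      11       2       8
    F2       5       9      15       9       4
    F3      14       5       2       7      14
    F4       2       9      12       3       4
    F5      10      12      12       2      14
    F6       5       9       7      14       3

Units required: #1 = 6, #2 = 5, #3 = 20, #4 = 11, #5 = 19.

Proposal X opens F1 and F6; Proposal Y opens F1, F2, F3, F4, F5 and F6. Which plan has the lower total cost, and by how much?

Proposal Y is cheaper by 93.

Proposal X: {F1, F6}: #1→F6 5·6=30, #2→F6 9·5=45, #3→F6 7·20=140, #4→F1 2·11=22, #5→F6 3·19=57. Service 294; fixed 21; total 315.
Proposal Y: {F1, F2, F3, F4, F5, F6}: #1→F4 2·6=12, #2→F3 5·5=25, #3→F3 2·20=40, #4→F1 2·11=22, #5→F6 3·19=57. Service 156; fixed 66; total 222.
Difference: |315 − 222| = 93.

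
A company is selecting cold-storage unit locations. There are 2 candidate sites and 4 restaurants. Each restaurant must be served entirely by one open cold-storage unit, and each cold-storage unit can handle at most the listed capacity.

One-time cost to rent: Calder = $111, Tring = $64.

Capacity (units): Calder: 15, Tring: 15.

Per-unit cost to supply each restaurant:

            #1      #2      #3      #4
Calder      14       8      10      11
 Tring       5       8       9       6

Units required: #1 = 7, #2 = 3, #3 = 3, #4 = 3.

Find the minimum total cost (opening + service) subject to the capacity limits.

Minimum total cost: 279

Open {Calder, Tring}: #1→Tring 5·7=35, #2→Calder 8·3=24, #3→Tring 9·3=27, #4→Tring 6·3=18.
Loads: Calder carries 3/15, Tring carries 13/15. Service 104; fixed 175; total 279.
Next best feasible plan costs 282.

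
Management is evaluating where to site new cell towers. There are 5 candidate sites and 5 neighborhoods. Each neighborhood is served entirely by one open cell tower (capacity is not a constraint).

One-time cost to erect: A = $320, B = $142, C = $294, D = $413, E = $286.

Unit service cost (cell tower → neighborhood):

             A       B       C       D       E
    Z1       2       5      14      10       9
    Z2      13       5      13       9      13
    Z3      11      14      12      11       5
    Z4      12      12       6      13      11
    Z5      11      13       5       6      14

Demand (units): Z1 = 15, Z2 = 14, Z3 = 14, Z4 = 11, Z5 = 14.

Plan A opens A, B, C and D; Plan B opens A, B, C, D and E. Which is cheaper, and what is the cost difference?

Plan A: {A, B, C, D}: Z1→A 2·15=30, Z2→B 5·14=70, Z3→A 11·14=154, Z4→C 6·11=66, Z5→C 5·14=70. Service 390; fixed 1169; total 1559.
Plan B: {A, B, C, D, E}: Z1→A 2·15=30, Z2→B 5·14=70, Z3→E 5·14=70, Z4→C 6·11=66, Z5→C 5·14=70. Service 306; fixed 1455; total 1761.
Difference: |1559 − 1761| = 202.

Plan A is cheaper by 202.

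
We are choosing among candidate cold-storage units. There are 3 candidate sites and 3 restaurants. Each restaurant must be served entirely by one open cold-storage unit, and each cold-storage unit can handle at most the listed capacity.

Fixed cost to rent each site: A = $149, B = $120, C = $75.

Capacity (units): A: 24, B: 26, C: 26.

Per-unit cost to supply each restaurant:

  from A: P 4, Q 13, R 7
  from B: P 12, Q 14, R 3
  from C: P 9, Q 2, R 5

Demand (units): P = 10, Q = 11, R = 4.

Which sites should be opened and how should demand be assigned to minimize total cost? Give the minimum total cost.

Minimum total cost: 207

Open {C}: P→C 9·10=90, Q→C 2·11=22, R→C 5·4=20.
Loads: C carries 25/26. Service 132; fixed 75; total 207.
Next best feasible plan costs 306.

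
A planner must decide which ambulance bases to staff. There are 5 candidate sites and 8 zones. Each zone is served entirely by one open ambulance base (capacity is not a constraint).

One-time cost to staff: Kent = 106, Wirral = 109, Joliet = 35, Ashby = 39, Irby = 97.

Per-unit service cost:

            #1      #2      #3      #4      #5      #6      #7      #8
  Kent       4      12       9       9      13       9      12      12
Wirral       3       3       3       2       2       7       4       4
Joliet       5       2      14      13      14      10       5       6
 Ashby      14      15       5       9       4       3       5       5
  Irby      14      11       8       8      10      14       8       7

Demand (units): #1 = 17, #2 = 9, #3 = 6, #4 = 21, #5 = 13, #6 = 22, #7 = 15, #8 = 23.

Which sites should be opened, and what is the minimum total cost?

Open Wirral and Ashby; minimum total cost 530.

For any fixed open set, each zone goes to its cheapest open site; total = fixed + service.
{Wirral, Ashby}: #1→Wirral 3·17=51, #2→Wirral 3·9=27, #3→Wirral 3·6=18, #4→Wirral 2·21=42, #5→Wirral 2·13=26, #6→Ashby 3·22=66, #7→Wirral 4·15=60, #8→Wirral 4·23=92. Service 382; fixed 148; total 530.
{Wirral, Joliet, Ashby}: service 373 + fixed 183 = 556
{Wirral}: #1→Wirral 3·17=51, #2→Wirral 3·9=27, #3→Wirral 3·6=18, #4→Wirral 2·21=42, #5→Wirral 2·13=26, #6→Wirral 7·22=154, #7→Wirral 4·15=60, #8→Wirral 4·23=92. Service 470; fixed 109; total 579.
{Kent, Wirral, Joliet, Ashby, Irby}: #1→Wirral 3·17=51, #2→Joliet 2·9=18, #3→Wirral 3·6=18, #4→Wirral 2·21=42, #5→Wirral 2·13=26, #6→Ashby 3·22=66, #7→Wirral 4·15=60, #8→Wirral 4·23=92. Service 373; fixed 386; total 759.
No other subset beats 530.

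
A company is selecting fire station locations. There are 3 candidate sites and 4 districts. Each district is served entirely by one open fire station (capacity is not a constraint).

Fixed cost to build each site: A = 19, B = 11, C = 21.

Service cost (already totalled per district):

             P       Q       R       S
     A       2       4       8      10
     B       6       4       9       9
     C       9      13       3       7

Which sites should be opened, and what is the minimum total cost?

For any fixed open set, each district goes to its cheapest open site; total = fixed + service.
{B}: P→B 6, Q→B 4, R→B 9, S→B 9. Service 28; fixed 11; total 39.
{A}: P→A 2, Q→A 4, R→A 8, S→A 10. Service 24; fixed 19; total 43.
{B, C}: service 20 + fixed 32 = 52
{A, B, C}: service 16 + fixed 51 = 67
(All 7 nonempty subsets were checked; B only is lowest.)

Open B only; minimum total cost 39.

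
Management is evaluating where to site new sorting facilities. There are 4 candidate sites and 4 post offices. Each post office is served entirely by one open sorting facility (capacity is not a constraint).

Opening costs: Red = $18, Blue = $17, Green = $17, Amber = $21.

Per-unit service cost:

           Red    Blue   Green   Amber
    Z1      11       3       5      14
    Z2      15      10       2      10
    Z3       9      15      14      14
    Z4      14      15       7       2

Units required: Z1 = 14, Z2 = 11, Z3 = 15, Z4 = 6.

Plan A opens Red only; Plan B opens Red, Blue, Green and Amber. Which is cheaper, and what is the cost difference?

Plan B is cheaper by 272.

Plan A: {Red}: Z1→Red 11·14=154, Z2→Red 15·11=165, Z3→Red 9·15=135, Z4→Red 14·6=84. Service 538; fixed 18; total 556.
Plan B: {Red, Blue, Green, Amber}: Z1→Blue 3·14=42, Z2→Green 2·11=22, Z3→Red 9·15=135, Z4→Amber 2·6=12. Service 211; fixed 73; total 284.
Difference: |556 − 284| = 272.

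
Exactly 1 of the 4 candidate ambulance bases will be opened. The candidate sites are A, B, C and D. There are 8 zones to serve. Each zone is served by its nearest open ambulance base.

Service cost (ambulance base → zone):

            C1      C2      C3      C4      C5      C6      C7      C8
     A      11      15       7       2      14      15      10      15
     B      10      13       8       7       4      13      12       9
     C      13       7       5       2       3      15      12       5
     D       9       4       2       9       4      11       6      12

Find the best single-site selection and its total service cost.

With exactly 1 open, each zone uses its cheapest among the chosen.
{D}: C1→D 9, C2→D 4, C3→D 2, C4→D 9, C5→D 4, C6→D 11, C7→D 6, C8→D 12. Service cost 57.
{C}: service cost 62
{B}: service cost 76
Among all 4 size-1 choices, {D} is lowest.

Choose D only; total service cost 57.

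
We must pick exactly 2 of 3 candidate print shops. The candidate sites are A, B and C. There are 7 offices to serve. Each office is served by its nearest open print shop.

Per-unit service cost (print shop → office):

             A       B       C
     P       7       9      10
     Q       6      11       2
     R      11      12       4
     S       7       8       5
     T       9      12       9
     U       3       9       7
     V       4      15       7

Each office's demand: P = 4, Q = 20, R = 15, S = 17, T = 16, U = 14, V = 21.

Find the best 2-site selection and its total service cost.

With exactly 2 open, each office uses its cheapest among the chosen.
{A, C}: P→A 7·4=28, Q→C 2·20=40, R→C 4·15=60, S→C 5·17=85, T→A 9·16=144, U→A 3·14=42, V→A 4·21=84. Service cost 483.
{B, C}: service cost 610
{A, B}: service cost 702
Among all 3 size-2 choices, {A, C} is lowest.

Choose A and C; total service cost 483.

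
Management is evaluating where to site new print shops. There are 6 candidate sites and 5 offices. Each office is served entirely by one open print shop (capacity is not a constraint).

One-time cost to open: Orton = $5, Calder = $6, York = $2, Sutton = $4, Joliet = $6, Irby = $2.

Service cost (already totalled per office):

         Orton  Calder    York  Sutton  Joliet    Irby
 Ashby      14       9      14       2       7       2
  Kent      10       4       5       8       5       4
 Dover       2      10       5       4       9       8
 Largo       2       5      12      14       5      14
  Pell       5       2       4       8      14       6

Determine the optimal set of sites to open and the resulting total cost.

For any fixed open set, each office goes to its cheapest open site; total = fixed + service.
{Orton, Irby}: Ashby→Irby 2, Kent→Irby 4, Dover→Orton 2, Largo→Orton 2, Pell→Orton 5. Service 15; fixed 7; total 22.
{Orton, York, Irby}: Ashby→Irby 2, Kent→Irby 4, Dover→Orton 2, Largo→Orton 2, Pell→York 4. Service 14; fixed 9; total 23.
{Orton, Calder, Irby}: Ashby→Irby 2, Kent→Calder 4, Dover→Orton 2, Largo→Orton 2, Pell→Calder 2. Service 12; fixed 13; total 25.
{Orton, Calder, York, Sutton, Joliet, Irby}: Ashby→Sutton 2, Kent→Calder 4, Dover→Orton 2, Largo→Orton 2, Pell→Calder 2. Service 12; fixed 25; total 37.
No other subset beats 22.

Open Orton and Irby; minimum total cost 22.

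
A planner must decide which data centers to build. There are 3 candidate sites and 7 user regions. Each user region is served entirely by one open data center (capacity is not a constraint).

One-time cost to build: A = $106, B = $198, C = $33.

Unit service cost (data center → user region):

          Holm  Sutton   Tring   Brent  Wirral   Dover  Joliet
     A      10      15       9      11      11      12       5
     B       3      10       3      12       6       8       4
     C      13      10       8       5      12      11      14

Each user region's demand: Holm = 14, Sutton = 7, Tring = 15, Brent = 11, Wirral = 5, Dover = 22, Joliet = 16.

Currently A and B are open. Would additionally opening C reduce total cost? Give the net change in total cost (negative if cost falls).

Current service cost with {A, B}: 548.
Adding C: each user region re-picks its cheapest; new service cost 482, saving 66.
Extra fixed cost: 33. Net change = 33 − 66 = -33.
(Totals: 852 → 819.)

Yes — net change −33 (cost falls by 33).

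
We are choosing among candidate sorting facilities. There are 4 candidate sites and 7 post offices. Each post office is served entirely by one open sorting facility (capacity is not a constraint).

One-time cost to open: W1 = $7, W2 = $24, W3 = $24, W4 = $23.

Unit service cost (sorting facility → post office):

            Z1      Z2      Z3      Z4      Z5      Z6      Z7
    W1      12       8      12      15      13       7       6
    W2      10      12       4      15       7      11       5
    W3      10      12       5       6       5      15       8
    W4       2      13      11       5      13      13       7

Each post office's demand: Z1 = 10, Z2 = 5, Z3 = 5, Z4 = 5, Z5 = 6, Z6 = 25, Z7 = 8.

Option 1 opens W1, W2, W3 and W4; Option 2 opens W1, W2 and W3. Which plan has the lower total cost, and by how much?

Option 1: {W1, W2, W3, W4}: Z1→W4 2·10=20, Z2→W1 8·5=40, Z3→W2 4·5=20, Z4→W4 5·5=25, Z5→W3 5·6=30, Z6→W1 7·25=175, Z7→W2 5·8=40. Service 350; fixed 78; total 428.
Option 2: {W1, W2, W3}: Z1→W2 10·10=100, Z2→W1 8·5=40, Z3→W2 4·5=20, Z4→W3 6·5=30, Z5→W3 5·6=30, Z6→W1 7·25=175, Z7→W2 5·8=40. Service 435; fixed 55; total 490.
Difference: |428 − 490| = 62.

Option 1 is cheaper by 62.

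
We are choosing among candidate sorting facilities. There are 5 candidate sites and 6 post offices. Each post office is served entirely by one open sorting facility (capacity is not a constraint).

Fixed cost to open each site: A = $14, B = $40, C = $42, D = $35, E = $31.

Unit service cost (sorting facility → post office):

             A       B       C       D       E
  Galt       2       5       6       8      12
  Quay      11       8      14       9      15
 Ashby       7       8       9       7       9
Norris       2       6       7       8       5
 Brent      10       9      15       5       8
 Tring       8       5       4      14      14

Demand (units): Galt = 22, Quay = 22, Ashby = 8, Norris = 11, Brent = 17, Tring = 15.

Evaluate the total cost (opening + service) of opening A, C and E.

Each post office is assigned to its cheapest site among the open ones.
{A, C, E}: Galt→A 2·22=44, Quay→A 11·22=242, Ashby→A 7·8=56, Norris→A 2·11=22, Brent→E 8·17=136, Tring→C 4·15=60. Service 560; fixed 87; total 647.

Total cost: 647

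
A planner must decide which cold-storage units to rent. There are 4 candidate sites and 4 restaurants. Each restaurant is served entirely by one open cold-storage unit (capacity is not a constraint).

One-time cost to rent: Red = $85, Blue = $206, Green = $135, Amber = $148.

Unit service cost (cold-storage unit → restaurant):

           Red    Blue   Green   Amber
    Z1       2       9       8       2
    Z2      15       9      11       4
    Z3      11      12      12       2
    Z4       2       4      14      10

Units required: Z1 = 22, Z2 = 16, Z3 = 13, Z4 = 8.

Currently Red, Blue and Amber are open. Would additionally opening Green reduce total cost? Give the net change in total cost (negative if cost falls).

No — net change +135 (cost rises by 135).

Current service cost with {Red, Blue, Amber}: 150.
Adding Green: each restaurant re-picks its cheapest; new service cost 150, saving 0.
Extra fixed cost: 135. Net change = 135 − 0 = 135.
(Totals: 589 → 724.)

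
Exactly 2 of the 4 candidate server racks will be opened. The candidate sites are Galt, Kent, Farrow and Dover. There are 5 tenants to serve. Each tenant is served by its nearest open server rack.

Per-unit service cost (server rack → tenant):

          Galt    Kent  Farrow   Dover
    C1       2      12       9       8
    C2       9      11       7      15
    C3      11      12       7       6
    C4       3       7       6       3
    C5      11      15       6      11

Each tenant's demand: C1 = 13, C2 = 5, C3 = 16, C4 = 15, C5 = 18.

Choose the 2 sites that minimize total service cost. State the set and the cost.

With exactly 2 open, each tenant uses its cheapest among the chosen.
{Galt, Farrow}: C1→Galt 2·13=26, C2→Farrow 7·5=35, C3→Farrow 7·16=112, C4→Galt 3·15=45, C5→Farrow 6·18=108. Service cost 326.
{Farrow, Dover}: service cost 388
{Galt, Dover}: service cost 410
Among all 6 size-2 choices, {Galt, Farrow} is lowest.

Choose Galt and Farrow; total service cost 326.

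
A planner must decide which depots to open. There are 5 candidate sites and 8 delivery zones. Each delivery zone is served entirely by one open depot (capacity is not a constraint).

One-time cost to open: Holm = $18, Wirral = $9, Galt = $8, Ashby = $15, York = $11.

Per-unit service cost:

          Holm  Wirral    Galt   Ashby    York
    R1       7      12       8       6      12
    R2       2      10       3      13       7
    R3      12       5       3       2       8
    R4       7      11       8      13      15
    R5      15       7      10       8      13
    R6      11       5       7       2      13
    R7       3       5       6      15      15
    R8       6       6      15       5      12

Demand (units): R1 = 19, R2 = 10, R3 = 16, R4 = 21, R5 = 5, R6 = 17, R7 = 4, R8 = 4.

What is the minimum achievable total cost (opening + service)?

For any fixed open set, each delivery zone goes to its cheapest open site; total = fixed + service.
{Holm, Ashby}: R1→Ashby 6·19=114, R2→Holm 2·10=20, R3→Ashby 2·16=32, R4→Holm 7·21=147, R5→Ashby 8·5=40, R6→Ashby 2·17=34, R7→Holm 3·4=12, R8→Ashby 5·4=20. Service 419; fixed 33; total 452.
{Holm, Wirral, Ashby}: service 414 + fixed 42 = 456
{Holm, Galt, Ashby}: service 419 + fixed 41 = 460
{Holm, Wirral, Galt, Ashby, York}: service 414 + fixed 61 = 475
No other subset beats 452.

Minimum total cost: 452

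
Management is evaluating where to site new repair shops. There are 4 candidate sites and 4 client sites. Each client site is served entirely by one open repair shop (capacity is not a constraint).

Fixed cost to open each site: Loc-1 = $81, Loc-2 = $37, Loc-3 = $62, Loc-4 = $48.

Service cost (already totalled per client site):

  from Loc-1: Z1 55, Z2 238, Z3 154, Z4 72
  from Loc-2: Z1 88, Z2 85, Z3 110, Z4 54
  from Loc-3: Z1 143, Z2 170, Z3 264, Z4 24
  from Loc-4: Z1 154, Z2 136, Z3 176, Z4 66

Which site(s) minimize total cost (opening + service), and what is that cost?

For any fixed open set, each client site goes to its cheapest open site; total = fixed + service.
{Loc-2}: Z1→Loc-2 88, Z2→Loc-2 85, Z3→Loc-2 110, Z4→Loc-2 54. Service 337; fixed 37; total 374.
{Loc-2, Loc-3}: service 307 + fixed 99 = 406
{Loc-1, Loc-2}: service 304 + fixed 118 = 422
{Loc-1, Loc-2, Loc-3, Loc-4}: service 274 + fixed 228 = 502
No other subset beats 374.

Open Loc-2 only; minimum total cost 374.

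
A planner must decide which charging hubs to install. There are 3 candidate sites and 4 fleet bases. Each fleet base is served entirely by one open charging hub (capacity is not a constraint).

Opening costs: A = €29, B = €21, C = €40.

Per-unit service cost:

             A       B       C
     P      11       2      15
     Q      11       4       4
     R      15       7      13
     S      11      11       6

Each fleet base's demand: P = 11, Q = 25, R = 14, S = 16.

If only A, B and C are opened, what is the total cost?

Each fleet base is assigned to its cheapest site among the open ones.
{A, B, C}: P→B 2·11=22, Q→B 4·25=100, R→B 7·14=98, S→C 6·16=96. Service 316; fixed 90; total 406.

Total cost: 406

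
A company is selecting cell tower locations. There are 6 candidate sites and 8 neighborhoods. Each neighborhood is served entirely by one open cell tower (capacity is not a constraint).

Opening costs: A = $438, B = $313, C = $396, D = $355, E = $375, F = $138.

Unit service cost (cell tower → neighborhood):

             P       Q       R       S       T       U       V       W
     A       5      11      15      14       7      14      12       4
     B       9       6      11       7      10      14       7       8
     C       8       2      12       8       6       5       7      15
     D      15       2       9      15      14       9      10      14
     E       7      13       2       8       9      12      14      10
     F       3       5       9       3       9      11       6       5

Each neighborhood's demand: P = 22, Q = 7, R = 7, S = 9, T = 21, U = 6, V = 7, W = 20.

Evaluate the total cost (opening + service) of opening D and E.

Each neighborhood is assigned to its cheapest site among the open ones.
{D, E}: P→E 7·22=154, Q→D 2·7=14, R→E 2·7=14, S→E 8·9=72, T→E 9·21=189, U→D 9·6=54, V→D 10·7=70, W→E 10·20=200. Service 767; fixed 730; total 1497.

Total cost: 1497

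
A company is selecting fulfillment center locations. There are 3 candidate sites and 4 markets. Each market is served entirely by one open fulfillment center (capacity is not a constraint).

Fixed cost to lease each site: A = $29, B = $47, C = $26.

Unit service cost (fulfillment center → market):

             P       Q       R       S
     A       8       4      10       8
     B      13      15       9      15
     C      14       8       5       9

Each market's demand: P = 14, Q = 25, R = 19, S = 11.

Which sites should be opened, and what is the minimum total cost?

Open A and C; minimum total cost 450.

For any fixed open set, each market goes to its cheapest open site; total = fixed + service.
{A, C}: P→A 8·14=112, Q→A 4·25=100, R→C 5·19=95, S→A 8·11=88. Service 395; fixed 55; total 450.
{A, B, C}: P→A 8·14=112, Q→A 4·25=100, R→C 5·19=95, S→A 8·11=88. Service 395; fixed 102; total 497.
{A}: service 490 + fixed 29 = 519
{C}: P→C 14·14=196, Q→C 8·25=200, R→C 5·19=95, S→C 9·11=99. Service 590; fixed 26; total 616.
(All 7 nonempty subsets were checked; A and C is lowest.)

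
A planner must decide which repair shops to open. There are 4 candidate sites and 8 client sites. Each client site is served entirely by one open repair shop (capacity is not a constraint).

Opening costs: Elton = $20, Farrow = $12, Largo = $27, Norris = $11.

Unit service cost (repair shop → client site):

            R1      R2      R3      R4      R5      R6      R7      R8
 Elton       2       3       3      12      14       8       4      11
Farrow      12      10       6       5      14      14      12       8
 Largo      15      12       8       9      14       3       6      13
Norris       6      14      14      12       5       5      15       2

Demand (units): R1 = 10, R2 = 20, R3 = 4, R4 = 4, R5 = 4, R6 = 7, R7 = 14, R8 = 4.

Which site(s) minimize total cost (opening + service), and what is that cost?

Open Elton, Farrow and Norris; minimum total cost 274.

For any fixed open set, each client site goes to its cheapest open site; total = fixed + service.
{Elton, Farrow, Norris}: R1→Elton 2·10=20, R2→Elton 3·20=60, R3→Elton 3·4=12, R4→Farrow 5·4=20, R5→Norris 5·4=20, R6→Norris 5·7=35, R7→Elton 4·14=56, R8→Norris 2·4=8. Service 231; fixed 43; total 274.
{Elton, Farrow, Largo, Norris}: service 217 + fixed 70 = 287
{Elton, Norris}: R1→Elton 2·10=20, R2→Elton 3·20=60, R3→Elton 3·4=12, R4→Elton 12·4=48, R5→Norris 5·4=20, R6→Norris 5·7=35, R7→Elton 4·14=56, R8→Norris 2·4=8. Service 259; fixed 31; total 290.
{Norris}: R1→Norris 6·10=60, R2→Norris 14·20=280, R3→Norris 14·4=56, R4→Norris 12·4=48, R5→Norris 5·4=20, R6→Norris 5·7=35, R7→Norris 15·14=210, R8→Norris 2·4=8. Service 717; fixed 11; total 728.
No other subset beats 274.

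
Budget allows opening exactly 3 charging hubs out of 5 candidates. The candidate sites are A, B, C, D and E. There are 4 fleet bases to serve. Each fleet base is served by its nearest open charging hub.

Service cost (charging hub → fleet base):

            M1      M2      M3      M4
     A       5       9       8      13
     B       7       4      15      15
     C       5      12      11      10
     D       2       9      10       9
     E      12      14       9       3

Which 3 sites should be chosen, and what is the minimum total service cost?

Choose B, D and E; total service cost 18.

With exactly 3 open, each fleet base uses its cheapest among the chosen.
{B, D, E}: M1→D 2, M2→B 4, M3→E 9, M4→E 3. Service cost 18.
{A, B, E}: service cost 20
{B, C, E}: service cost 21
Among all 10 size-3 choices, {B, D, E} is lowest.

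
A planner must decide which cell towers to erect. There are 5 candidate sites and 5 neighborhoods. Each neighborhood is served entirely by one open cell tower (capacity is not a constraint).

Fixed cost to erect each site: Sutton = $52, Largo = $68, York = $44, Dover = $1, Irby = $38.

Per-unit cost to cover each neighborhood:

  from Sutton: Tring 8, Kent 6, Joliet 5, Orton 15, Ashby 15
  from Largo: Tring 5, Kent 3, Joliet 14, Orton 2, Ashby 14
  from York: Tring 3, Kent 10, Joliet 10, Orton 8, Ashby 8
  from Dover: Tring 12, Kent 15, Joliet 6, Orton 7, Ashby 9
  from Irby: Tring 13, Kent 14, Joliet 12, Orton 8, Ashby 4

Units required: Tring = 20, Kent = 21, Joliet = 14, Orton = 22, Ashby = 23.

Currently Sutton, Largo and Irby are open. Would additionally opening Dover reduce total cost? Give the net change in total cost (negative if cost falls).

Current service cost with {Sutton, Largo, Irby}: 369.
Adding Dover: each neighborhood re-picks its cheapest; new service cost 369, saving 0.
Extra fixed cost: 1. Net change = 1 − 0 = 1.
(Totals: 527 → 528.)

No — net change +1 (cost rises by 1).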